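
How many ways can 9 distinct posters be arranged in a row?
9! = 362880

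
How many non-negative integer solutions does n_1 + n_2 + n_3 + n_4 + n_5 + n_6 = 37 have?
C(37+6-1, 6-1) = C(42, 5) = 850668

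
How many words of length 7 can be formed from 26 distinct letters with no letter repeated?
P(26,7) = 26!/(26-7)! = 3315312000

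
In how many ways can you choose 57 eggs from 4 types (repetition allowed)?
C(57+4-1, 4-1) = C(60, 3) = 34220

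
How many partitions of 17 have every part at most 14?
Let r_j(i) = number of partitions of i into parts ≤ j, for i = 0..17. r_1(i) = 1 for all i; r_j(i) = r_{j-1}(i) + r_j(i-j). Rows j = 2..14: ≤2: 1 1 2 2 3 3 4 4 5 5 6 6 7 7 8 8 9 9; ≤3: 1 1 2 3 4 5 7 8 10 12 14 16 19 21 24 27 30 33; ≤4: 1 1 2 3 5 6 9 11 15 18 23 27 34 39 47 54 64 72; ≤5: 1 1 2 3 5 7 10 13 18 23 30 37 47 57 70 84 101 119; ≤6: 1 1 2 3 5 7 11 14 20 26 35 44 58 71 90 110 136 163; ≤7: 1 1 2 3 5 7 11 15 21 28 38 49 65 82 105 131 164 201; ≤8: 1 1 2 3 5 7 11 15 22 29 40 52 70 89 116 146 186 230; ≤9: 1 1 2 3 5 7 11 15 22 30 41 54 73 94 123 157 201 252; ≤10: 1 1 2 3 5 7 11 15 22 30 42 55 75 97 128 164 212 267; ≤11: 1 1 2 3 5 7 11 15 22 30 42 56 76 99 131 169 219 278; ≤12: 1 1 2 3 5 7 11 15 22 30 42 56 77 100 133 172 224 285; ≤13: 1 1 2 3 5 7 11 15 22 30 42 56 77 101 134 174 227 290; ≤14: 1 1 2 3 5 7 11 15 22 30 42 56 77 101 135 175 229 293. r_14(17) = 293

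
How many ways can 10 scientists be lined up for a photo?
10! = 3628800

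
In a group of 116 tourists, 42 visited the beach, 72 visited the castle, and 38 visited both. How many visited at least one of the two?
|A∪B| = |A| + |B| - |A∩B| = 42 + 72 - 38 = 76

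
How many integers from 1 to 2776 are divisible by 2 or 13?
⌊2776/2⌋ + ⌊2776/13⌋ - ⌊2776/26⌋ = 1388 + 213 - 106 = 1495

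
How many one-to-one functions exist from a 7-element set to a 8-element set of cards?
P(8,7) = 8!/(8-7)! = 40320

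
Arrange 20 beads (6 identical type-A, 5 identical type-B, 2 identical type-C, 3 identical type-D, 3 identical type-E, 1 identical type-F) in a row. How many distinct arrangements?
20! / (6! × 5! × 2! × 3! × 3! × 1!) = 391091500800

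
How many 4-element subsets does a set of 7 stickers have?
C(7,4) = 7!/(4!×3!) = 35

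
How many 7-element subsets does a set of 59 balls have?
C(59,7) = 59!/(7!×52!) = 341149446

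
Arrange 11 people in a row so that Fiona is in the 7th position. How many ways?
Fix one position: (11-1)! = 3628800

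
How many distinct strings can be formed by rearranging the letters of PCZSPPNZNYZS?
12! / (1! × 3! × 3! × 2! × 1! × 2!) = 3326400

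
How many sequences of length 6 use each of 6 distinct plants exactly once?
6! = 720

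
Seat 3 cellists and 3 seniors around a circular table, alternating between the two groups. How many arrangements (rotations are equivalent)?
Fix one of the cellists: (3-1)! ways for the remaining cellists, × 3! ways for the seniors = 2 × 6 = 12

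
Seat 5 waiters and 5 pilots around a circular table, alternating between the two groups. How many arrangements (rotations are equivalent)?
Fix one of the waiters: (5-1)! ways for the remaining waiters, × 5! ways for the pilots = 24 × 120 = 2880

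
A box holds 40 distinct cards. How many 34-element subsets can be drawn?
C(40,34) = 40!/(34!×6!) = 3838380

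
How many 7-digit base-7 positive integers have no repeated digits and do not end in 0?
Last digit: 6 nonzero choices. First digit: 5 (nonzero, ≠last). Middle 5: P(5,5) = 120. Total = 3600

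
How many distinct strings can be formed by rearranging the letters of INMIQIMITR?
10! / (1! × 4! × 1! × 1! × 2! × 1!) = 75600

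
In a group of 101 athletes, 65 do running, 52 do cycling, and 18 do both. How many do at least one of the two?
|A∪B| = |A| + |B| - |A∩B| = 65 + 52 - 18 = 99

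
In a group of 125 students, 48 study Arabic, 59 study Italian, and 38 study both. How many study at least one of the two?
|A∪B| = |A| + |B| - |A∩B| = 48 + 59 - 38 = 69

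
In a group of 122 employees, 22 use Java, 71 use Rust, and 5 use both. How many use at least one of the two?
|A∪B| = |A| + |B| - |A∩B| = 22 + 71 - 5 = 88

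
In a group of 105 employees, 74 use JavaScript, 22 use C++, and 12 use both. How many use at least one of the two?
|A∪B| = |A| + |B| - |A∩B| = 74 + 22 - 12 = 84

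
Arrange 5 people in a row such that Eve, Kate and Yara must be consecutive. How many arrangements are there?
Treat the 3 as one block: (5-3+1)! × 3! = 6 × 6 = 36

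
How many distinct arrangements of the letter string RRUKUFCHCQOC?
12! / (1! × 2! × 1! × 1! × 1! × 2! × 3! × 1!) = 19958400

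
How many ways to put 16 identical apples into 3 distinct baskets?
C(16+3-1, 3-1) = C(18, 2) = 153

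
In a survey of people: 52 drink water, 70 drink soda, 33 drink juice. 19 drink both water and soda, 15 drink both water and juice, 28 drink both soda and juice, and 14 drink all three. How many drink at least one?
|A∪B∪C| = 52+70+33-19-15-28+14 = 107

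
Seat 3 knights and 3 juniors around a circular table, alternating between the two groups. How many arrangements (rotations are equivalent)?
Fix one of the knights: (3-1)! ways for the remaining knights, × 3! ways for the juniors = 2 × 6 = 12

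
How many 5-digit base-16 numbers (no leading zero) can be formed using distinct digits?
First digit: 15 choices (nonzero). Then descending: 15 × 15 × 14 × 13 × 12 = 491400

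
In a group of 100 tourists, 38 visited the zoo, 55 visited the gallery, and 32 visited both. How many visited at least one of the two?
|A∪B| = |A| + |B| - |A∩B| = 38 + 55 - 32 = 61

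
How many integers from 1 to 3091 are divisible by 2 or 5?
⌊3091/2⌋ + ⌊3091/5⌋ - ⌊3091/10⌋ = 1545 + 618 - 309 = 1854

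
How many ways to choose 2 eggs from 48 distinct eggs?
C(48,2) = 48!/(2!×46!) = 1128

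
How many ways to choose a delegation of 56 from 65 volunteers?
C(65,56) = 65!/(56!×9!) = 31966749880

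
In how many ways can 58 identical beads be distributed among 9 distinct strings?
C(58+9-1, 9-1) = C(66, 8) = 5743572120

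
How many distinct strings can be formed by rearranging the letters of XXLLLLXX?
8! / (4! × 4!) = 70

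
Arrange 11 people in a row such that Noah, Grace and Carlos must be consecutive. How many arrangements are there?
Treat the 3 as one block: (11-3+1)! × 3! = 362880 × 6 = 2177280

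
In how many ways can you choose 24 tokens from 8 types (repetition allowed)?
C(24+8-1, 8-1) = C(31, 7) = 2629575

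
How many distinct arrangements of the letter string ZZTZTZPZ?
8! / (1! × 5! × 2!) = 168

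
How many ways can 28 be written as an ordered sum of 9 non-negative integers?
C(28+9-1, 9-1) = C(36, 8) = 30260340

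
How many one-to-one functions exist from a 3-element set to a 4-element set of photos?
P(4,3) = 4!/(4-3)! = 24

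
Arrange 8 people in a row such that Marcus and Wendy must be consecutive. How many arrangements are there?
Treat the 2 as one block: (8-2+1)! × 2! = 5040 × 2 = 10080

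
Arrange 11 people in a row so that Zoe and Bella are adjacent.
Treat as block: (11-1)! × 2! = 3628800 × 2 = 7257600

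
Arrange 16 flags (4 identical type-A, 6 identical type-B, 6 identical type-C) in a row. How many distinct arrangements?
16! / (4! × 6! × 6!) = 1681680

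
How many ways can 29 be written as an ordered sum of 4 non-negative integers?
C(29+4-1, 4-1) = C(32, 3) = 4960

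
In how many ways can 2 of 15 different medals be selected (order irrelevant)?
C(15,2) = 15!/(2!×13!) = 105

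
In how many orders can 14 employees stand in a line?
14! = 87178291200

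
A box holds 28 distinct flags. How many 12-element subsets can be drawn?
C(28,12) = 28!/(12!×16!) = 30421755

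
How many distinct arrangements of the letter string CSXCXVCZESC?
11! / (1! × 2! × 1! × 1! × 4! × 2!) = 415800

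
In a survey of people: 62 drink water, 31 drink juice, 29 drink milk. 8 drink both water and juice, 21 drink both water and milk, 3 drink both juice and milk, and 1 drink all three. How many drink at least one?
|A∪B∪C| = 62+31+29-8-21-3+1 = 91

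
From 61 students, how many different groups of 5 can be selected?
C(61,5) = 61!/(5!×56!) = 5949147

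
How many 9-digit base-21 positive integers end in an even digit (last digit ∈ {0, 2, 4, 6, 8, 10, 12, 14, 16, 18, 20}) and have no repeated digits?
Last∈{0,2,4,6,8,10,12,14,16,18,20}. Last=0: 5079110400. Last nonzero: 10×19×P(19,7) = 48251548800. Total = 53330659200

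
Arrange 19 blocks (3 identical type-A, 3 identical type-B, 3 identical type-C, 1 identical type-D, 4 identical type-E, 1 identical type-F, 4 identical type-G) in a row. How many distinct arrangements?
19! / (3! × 3! × 3! × 1! × 4! × 1! × 4!) = 977728752000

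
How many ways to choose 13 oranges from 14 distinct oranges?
C(14,13) = 14!/(13!×1!) = 14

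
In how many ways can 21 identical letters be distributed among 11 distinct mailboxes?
C(21+11-1, 11-1) = C(31, 10) = 44352165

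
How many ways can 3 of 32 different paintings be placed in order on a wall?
P(32,3) = 32!/(32-3)! = 29760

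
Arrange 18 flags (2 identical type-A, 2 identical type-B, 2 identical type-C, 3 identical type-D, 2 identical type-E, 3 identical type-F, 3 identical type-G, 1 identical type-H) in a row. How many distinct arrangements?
18! / (2! × 2! × 2! × 3! × 2! × 3! × 3! × 1!) = 1852538688000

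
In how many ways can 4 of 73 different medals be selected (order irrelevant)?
C(73,4) = 73!/(4!×69!) = 1088430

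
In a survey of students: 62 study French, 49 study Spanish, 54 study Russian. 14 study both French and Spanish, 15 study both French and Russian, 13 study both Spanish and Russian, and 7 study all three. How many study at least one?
|A∪B∪C| = 62+49+54-14-15-13+7 = 130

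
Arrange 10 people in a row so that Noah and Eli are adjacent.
Treat as block: (10-1)! × 2! = 362880 × 2 = 725760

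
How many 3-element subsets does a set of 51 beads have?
C(51,3) = 51!/(3!×48!) = 20825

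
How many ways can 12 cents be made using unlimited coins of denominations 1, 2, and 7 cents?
Coefficient of x^12 in 1/(1-x^1) · 1/(1-x^2) · 1/(1-x^7). Case on j = number of 7-cent coins (j = 0..1); remainder r = 12 - 7j is made from {1,2} in ⌊r/2⌋+1 ways. r = 12, 5 → 7 + 3 = 10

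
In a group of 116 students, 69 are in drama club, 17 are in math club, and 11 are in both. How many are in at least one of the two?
|A∪B| = |A| + |B| - |A∩B| = 69 + 17 - 11 = 75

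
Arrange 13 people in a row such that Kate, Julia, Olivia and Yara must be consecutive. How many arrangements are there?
Treat the 4 as one block: (13-4+1)! × 4! = 3628800 × 24 = 87091200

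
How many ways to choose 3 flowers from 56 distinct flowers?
C(56,3) = 56!/(3!×53!) = 27720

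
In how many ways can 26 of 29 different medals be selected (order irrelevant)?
C(29,26) = 29!/(26!×3!) = 3654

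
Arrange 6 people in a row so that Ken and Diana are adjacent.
Treat as block: (6-1)! × 2! = 120 × 2 = 240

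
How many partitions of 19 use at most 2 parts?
By conjugation, equals partitions of 19 into parts ≤ 2. Let r_j(i) = number of partitions of i into parts ≤ j, for i = 0..19. r_1(i) = 1 for all i; r_j(i) = r_{j-1}(i) + r_j(i-j). Rows j = 2..2: ≤2: 1 1 2 2 3 3 4 4 5 5 6 6 7 7 8 8 9 9 10 10. r_2(19) = 10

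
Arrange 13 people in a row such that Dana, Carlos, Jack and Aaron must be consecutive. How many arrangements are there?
Treat the 4 as one block: (13-4+1)! × 4! = 3628800 × 24 = 87091200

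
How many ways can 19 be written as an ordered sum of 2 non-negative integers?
C(19+2-1, 2-1) = C(20, 1) = 20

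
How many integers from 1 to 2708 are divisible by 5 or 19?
⌊2708/5⌋ + ⌊2708/19⌋ - ⌊2708/95⌋ = 541 + 142 - 28 = 655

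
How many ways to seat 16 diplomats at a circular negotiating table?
Circular: fix one position, arrange the rest. (16-1)! = 1307674368000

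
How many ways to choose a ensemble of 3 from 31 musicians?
C(31,3) = 31!/(3!×28!) = 4495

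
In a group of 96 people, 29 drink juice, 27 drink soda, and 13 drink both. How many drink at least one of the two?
|A∪B| = |A| + |B| - |A∩B| = 29 + 27 - 13 = 43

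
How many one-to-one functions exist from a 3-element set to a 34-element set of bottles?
P(34,3) = 34!/(34-3)! = 35904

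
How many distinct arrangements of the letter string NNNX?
4! / (1! × 3!) = 4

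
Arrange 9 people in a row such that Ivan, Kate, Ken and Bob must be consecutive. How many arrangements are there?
Treat the 4 as one block: (9-4+1)! × 4! = 720 × 24 = 17280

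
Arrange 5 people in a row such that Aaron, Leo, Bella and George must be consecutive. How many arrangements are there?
Treat the 4 as one block: (5-4+1)! × 4! = 2 × 24 = 48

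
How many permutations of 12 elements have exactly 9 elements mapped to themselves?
Choose the 9 fixed points C(12,9) = 220, derange the rest: !3 = Σ_{j=0}^{3} (-1)^j·3!/j! = 6 - 6 + 3 - 1 = 2. Product = 220 × 2 = 440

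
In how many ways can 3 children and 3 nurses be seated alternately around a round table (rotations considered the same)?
Fix one of the children: (3-1)! ways for the remaining children, × 3! ways for the nurses = 2 × 6 = 12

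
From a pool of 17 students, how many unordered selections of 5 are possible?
C(17,5) = 17!/(5!×12!) = 6188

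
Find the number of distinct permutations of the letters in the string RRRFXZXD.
8! / (1! × 3! × 1! × 2! × 1!) = 3360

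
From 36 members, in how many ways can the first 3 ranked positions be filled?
P(36,3) = 36!/(36-3)! = 42840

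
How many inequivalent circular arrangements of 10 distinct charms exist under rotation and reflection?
(10-1)!/2 = 362880/2 = 181440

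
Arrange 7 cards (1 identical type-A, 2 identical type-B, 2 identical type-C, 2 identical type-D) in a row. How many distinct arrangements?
7! / (1! × 2! × 2! × 2!) = 630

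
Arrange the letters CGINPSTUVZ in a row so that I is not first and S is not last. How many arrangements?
By inclusion-exclusion: 10! - 2×(10-1)! + (10-2)! = 3628800 - 725760 + 40320 = 2943360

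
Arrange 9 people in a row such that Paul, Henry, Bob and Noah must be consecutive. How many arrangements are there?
Treat the 4 as one block: (9-4+1)! × 4! = 720 × 24 = 17280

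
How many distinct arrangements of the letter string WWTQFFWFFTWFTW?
14! / (3! × 5! × 5! × 1!) = 1009008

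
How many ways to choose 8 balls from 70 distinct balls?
C(70,8) = 70!/(8!×62!) = 9440350920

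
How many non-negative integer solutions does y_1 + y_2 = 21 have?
C(21+2-1, 2-1) = C(22, 1) = 22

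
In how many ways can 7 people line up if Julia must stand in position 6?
Fix one position: (7-1)! = 720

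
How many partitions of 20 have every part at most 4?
Let r_j(i) = number of partitions of i into parts ≤ j, for i = 0..20. r_1(i) = 1 for all i; r_j(i) = r_{j-1}(i) + r_j(i-j). Rows j = 2..4: ≤2: 1 1 2 2 3 3 4 4 5 5 6 6 7 7 8 8 9 9 10 10 11; ≤3: 1 1 2 3 4 5 7 8 10 12 14 16 19 21 24 27 30 33 37 40 44; ≤4: 1 1 2 3 5 6 9 11 15 18 23 27 34 39 47 54 64 72 84 94 108. r_4(20) = 108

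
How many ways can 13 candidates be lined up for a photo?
13! = 6227020800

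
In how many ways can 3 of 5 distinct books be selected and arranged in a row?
P(5,3) = 5!/(5-3)! = 60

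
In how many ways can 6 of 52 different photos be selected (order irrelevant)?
C(52,6) = 52!/(6!×46!) = 20358520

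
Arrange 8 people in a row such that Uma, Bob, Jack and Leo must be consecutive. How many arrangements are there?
Treat the 4 as one block: (8-4+1)! × 4! = 120 × 24 = 2880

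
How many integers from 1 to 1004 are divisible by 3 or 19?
⌊1004/3⌋ + ⌊1004/19⌋ - ⌊1004/57⌋ = 334 + 52 - 17 = 369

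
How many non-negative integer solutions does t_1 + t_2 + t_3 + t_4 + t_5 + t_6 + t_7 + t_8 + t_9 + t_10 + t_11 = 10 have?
C(10+11-1, 11-1) = C(20, 10) = 184756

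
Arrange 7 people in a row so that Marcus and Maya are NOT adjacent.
Total - adjacent = 7! - (7-1)!×2 = 5040 - 1440 = 3600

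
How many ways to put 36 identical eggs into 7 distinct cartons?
C(36+7-1, 7-1) = C(42, 6) = 5245786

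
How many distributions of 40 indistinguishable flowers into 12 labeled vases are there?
C(40+12-1, 12-1) = C(51, 11) = 47626016970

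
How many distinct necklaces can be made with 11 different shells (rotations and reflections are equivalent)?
(11-1)!/2 = 3628800/2 = 1814400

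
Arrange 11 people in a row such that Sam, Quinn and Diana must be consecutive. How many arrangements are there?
Treat the 3 as one block: (11-3+1)! × 3! = 362880 × 6 = 2177280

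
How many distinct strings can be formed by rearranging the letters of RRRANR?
6! / (1! × 4! × 1!) = 30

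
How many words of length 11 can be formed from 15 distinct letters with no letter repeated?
P(15,11) = 15!/(15-11)! = 54486432000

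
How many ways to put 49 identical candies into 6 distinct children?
C(49+6-1, 6-1) = C(54, 5) = 3162510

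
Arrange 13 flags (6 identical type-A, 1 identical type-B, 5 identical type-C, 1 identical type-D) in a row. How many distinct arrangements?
13! / (6! × 1! × 5! × 1!) = 72072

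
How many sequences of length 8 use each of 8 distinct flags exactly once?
8! = 40320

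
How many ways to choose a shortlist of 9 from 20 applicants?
C(20,9) = 20!/(9!×11!) = 167960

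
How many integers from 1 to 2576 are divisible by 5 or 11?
⌊2576/5⌋ + ⌊2576/11⌋ - ⌊2576/55⌋ = 515 + 234 - 46 = 703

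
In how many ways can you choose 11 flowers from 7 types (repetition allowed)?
C(11+7-1, 7-1) = C(17, 6) = 12376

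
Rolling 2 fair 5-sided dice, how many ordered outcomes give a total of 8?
Coefficient of x^8 in (x + x² + ... + x^5)^2. By inclusion-exclusion on dice exceeding 5: Σ_j (-1)^j C(2,j)·C(8-1-5j, 1) = C(2,0)·C(7,1) - C(2,1)·C(2,1) = 1·7 - 2·2 = 3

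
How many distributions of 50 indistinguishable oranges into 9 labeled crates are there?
C(50+9-1, 9-1) = C(58, 8) = 1916797311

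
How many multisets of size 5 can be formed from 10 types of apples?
C(5+10-1, 10-1) = C(14, 9) = 2002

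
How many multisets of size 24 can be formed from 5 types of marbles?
C(24+5-1, 5-1) = C(28, 4) = 20475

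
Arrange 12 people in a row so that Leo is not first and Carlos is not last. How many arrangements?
By inclusion-exclusion: 12! - 2×(12-1)! + (12-2)! = 479001600 - 79833600 + 3628800 = 402796800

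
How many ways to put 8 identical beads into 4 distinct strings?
C(8+4-1, 4-1) = C(11, 3) = 165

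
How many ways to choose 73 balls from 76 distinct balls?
C(76,73) = 76!/(73!×3!) = 70300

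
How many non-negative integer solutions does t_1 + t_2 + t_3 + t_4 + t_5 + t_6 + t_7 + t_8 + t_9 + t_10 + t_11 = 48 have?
C(48+11-1, 11-1) = C(58, 10) = 52179482355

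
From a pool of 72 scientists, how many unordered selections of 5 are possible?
C(72,5) = 72!/(5!×67!) = 13991544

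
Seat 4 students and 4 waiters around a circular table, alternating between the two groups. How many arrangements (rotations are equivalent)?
Fix one of the students: (4-1)! ways for the remaining students, × 4! ways for the waiters = 6 × 24 = 144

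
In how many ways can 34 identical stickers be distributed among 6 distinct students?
C(34+6-1, 6-1) = C(39, 5) = 575757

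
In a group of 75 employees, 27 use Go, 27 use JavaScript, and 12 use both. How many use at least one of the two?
|A∪B| = |A| + |B| - |A∩B| = 27 + 27 - 12 = 42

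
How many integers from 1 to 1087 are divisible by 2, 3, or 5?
⌊1087/2⌋+⌊1087/3⌋+⌊1087/5⌋ - ⌊1087/6⌋-⌊1087/10⌋-⌊1087/15⌋ + ⌊1087/30⌋ = 543+362+217 - 181-108-72 + 36 = 797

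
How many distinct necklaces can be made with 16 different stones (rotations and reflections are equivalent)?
(16-1)!/2 = 1307674368000/2 = 653837184000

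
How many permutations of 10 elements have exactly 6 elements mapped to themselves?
Choose the 6 fixed points C(10,6) = 210, derange the rest: !4 = Σ_{j=0}^{4} (-1)^j·4!/j! = 24 - 24 + 12 - 4 + 1 = 9. Product = 210 × 9 = 1890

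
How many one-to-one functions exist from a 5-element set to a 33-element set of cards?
P(33,5) = 33!/(33-5)! = 28480320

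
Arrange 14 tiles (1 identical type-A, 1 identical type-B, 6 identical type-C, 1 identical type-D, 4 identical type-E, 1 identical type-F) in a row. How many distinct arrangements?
14! / (1! × 1! × 6! × 1! × 4! × 1!) = 5045040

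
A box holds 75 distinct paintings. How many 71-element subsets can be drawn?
C(75,71) = 75!/(71!×4!) = 1215450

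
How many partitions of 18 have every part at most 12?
Let r_j(i) = number of partitions of i into parts ≤ j, for i = 0..18. r_1(i) = 1 for all i; r_j(i) = r_{j-1}(i) + r_j(i-j). Rows j = 2..12: ≤2: 1 1 2 2 3 3 4 4 5 5 6 6 7 7 8 8 9 9 10; ≤3: 1 1 2 3 4 5 7 8 10 12 14 16 19 21 24 27 30 33 37; ≤4: 1 1 2 3 5 6 9 11 15 18 23 27 34 39 47 54 64 72 84; ≤5: 1 1 2 3 5 7 10 13 18 23 30 37 47 57 70 84 101 119 141; ≤6: 1 1 2 3 5 7 11 14 20 26 35 44 58 71 90 110 136 163 199; ≤7: 1 1 2 3 5 7 11 15 21 28 38 49 65 82 105 131 164 201 248; ≤8: 1 1 2 3 5 7 11 15 22 29 40 52 70 89 116 146 186 230 288; ≤9: 1 1 2 3 5 7 11 15 22 30 41 54 73 94 123 157 201 252 318; ≤10: 1 1 2 3 5 7 11 15 22 30 42 55 75 97 128 164 212 267 340; ≤11: 1 1 2 3 5 7 11 15 22 30 42 56 76 99 131 169 219 278 355; ≤12: 1 1 2 3 5 7 11 15 22 30 42 56 77 100 133 172 224 285 366. r_12(18) = 366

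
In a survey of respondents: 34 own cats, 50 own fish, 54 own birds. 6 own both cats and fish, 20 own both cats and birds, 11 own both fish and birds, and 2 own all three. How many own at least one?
|A∪B∪C| = 34+50+54-6-20-11+2 = 103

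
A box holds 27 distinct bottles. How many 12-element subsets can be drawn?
C(27,12) = 27!/(12!×15!) = 17383860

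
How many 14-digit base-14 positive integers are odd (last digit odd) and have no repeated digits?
Last∈{1,3,5,7,9,11,13}. Last=0: 0. Last nonzero: 7×12×P(12,12) = 40236134400. Total = 40236134400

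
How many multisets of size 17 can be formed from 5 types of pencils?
C(17+5-1, 5-1) = C(21, 4) = 5985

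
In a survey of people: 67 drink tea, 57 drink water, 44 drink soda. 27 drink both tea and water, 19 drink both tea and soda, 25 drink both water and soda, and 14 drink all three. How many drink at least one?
|A∪B∪C| = 67+57+44-27-19-25+14 = 111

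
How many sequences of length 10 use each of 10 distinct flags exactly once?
10! = 3628800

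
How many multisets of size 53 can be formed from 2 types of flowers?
C(53+2-1, 2-1) = C(54, 1) = 54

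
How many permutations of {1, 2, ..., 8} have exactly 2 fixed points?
Choose the 2 fixed points C(8,2) = 28, derange the rest: !6 = Σ_{j=0}^{6} (-1)^j·6!/j! = 720 - 720 + 360 - 120 + 30 - 6 + 1 = 265. Product = 28 × 265 = 7420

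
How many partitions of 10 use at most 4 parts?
By conjugation, equals partitions of 10 into parts ≤ 4. Let r_j(i) = number of partitions of i into parts ≤ j, for i = 0..10. r_1(i) = 1 for all i; r_j(i) = r_{j-1}(i) + r_j(i-j). Rows j = 2..4: ≤2: 1 1 2 2 3 3 4 4 5 5 6; ≤3: 1 1 2 3 4 5 7 8 10 12 14; ≤4: 1 1 2 3 5 6 9 11 15 18 23. r_4(10) = 23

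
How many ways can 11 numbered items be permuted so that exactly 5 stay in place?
Choose the 5 fixed points C(11,5) = 462, derange the rest: !6 = Σ_{j=0}^{6} (-1)^j·6!/j! = 720 - 720 + 360 - 120 + 30 - 6 + 1 = 265. Product = 462 × 265 = 122430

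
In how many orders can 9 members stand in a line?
9! = 362880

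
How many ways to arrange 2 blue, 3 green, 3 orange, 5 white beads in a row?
13! / (2! × 3! × 3! × 5!) = 720720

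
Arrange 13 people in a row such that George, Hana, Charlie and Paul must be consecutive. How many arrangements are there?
Treat the 4 as one block: (13-4+1)! × 4! = 3628800 × 24 = 87091200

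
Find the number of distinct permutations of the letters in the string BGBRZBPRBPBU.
12! / (1! × 1! × 5! × 2! × 1! × 2!) = 997920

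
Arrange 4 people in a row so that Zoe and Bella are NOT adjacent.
Total - adjacent = 4! - (4-1)!×2 = 24 - 12 = 12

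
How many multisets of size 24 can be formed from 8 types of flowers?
C(24+8-1, 8-1) = C(31, 7) = 2629575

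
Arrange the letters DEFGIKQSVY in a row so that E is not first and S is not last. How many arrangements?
By inclusion-exclusion: 10! - 2×(10-1)! + (10-2)! = 3628800 - 725760 + 40320 = 2943360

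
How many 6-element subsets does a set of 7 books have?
C(7,6) = 7!/(6!×1!) = 7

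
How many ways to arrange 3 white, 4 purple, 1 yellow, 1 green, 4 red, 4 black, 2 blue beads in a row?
19! / (3! × 4! × 1! × 1! × 4! × 4! × 2!) = 733296564000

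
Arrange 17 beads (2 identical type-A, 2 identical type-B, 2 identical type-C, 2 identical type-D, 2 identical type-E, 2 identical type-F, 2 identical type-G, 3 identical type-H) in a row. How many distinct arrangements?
17! / (2! × 2! × 2! × 2! × 2! × 2! × 2! × 3!) = 463134672000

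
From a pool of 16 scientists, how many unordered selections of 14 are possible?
C(16,14) = 16!/(14!×2!) = 120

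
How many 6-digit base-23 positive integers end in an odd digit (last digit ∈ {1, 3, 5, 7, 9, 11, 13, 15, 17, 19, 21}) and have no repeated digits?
Last∈{1,3,5,7,9,11,13,15,17,19,21}. Last=0: 0. Last nonzero: 11×21×P(21,4) = 33180840. Total = 33180840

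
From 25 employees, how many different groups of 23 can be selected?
C(25,23) = 25!/(23!×2!) = 300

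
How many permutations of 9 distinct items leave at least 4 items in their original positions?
Exactly j fixed points: C(9,j)·!(9-j); sum over j ≥ 4 (derangement numbers via !m = (m-1)·(!(m-1) + !(m-2)): !0..!5 = 1, 0, 1, 2, 9, 44). Σ_{j=4}^{9} C(9,j)·!(9-j) = C(9,4)·!5 + C(9,5)·!4 + C(9,6)·!3 + C(9,7)·!2 + C(9,8)·!1 + C(9,9)·!0 = 126·44 + 126·9 + 84·2 + 36·1 + 9·0 + 1·1 = 6883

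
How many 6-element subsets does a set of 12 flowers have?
C(12,6) = 12!/(6!×6!) = 924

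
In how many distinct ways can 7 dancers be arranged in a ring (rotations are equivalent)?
Circular: fix one position, arrange the rest. (7-1)! = 720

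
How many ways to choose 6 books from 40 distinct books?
C(40,6) = 40!/(6!×34!) = 3838380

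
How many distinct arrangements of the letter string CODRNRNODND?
11! / (2! × 2! × 3! × 3! × 1!) = 277200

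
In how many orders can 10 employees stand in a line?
10! = 3628800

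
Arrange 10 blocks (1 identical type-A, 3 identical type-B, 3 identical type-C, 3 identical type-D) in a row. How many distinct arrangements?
10! / (1! × 3! × 3! × 3!) = 16800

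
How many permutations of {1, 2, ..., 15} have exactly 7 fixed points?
Choose the 7 fixed points C(15,7) = 6435, derange the rest: !8 = Σ_{j=0}^{8} (-1)^j·8!/j! = 40320 - 40320 + 20160 - 6720 + 1680 - 336 + 56 - 8 + 1 = 14833. Product = 6435 × 14833 = 95450355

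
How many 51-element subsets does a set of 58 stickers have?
C(58,51) = 58!/(51!×7!) = 300674088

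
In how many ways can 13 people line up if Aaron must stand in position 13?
Fix one position: (13-1)! = 479001600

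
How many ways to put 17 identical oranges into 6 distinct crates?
C(17+6-1, 6-1) = C(22, 5) = 26334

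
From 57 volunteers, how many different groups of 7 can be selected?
C(57,7) = 57!/(7!×50!) = 264385836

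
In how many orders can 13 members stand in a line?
13! = 6227020800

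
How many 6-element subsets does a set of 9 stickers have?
C(9,6) = 9!/(6!×3!) = 84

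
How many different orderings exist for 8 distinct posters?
8! = 40320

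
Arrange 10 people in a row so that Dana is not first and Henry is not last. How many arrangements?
By inclusion-exclusion: 10! - 2×(10-1)! + (10-2)! = 3628800 - 725760 + 40320 = 2943360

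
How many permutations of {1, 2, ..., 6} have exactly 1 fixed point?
Choose the 1 fixed point C(6,1) = 6, derange the rest: !5 = Σ_{j=0}^{5} (-1)^j·5!/j! = 120 - 120 + 60 - 20 + 5 - 1 = 44. Product = 6 × 44 = 264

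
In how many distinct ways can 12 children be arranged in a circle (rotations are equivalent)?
Circular: fix one position, arrange the rest. (12-1)! = 39916800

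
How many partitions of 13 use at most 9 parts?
By conjugation, equals partitions of 13 into parts ≤ 9. Let r_j(i) = number of partitions of i into parts ≤ j, for i = 0..13. r_1(i) = 1 for all i; r_j(i) = r_{j-1}(i) + r_j(i-j). Rows j = 2..9: ≤2: 1 1 2 2 3 3 4 4 5 5 6 6 7 7; ≤3: 1 1 2 3 4 5 7 8 10 12 14 16 19 21; ≤4: 1 1 2 3 5 6 9 11 15 18 23 27 34 39; ≤5: 1 1 2 3 5 7 10 13 18 23 30 37 47 57; ≤6: 1 1 2 3 5 7 11 14 20 26 35 44 58 71; ≤7: 1 1 2 3 5 7 11 15 21 28 38 49 65 82; ≤8: 1 1 2 3 5 7 11 15 22 29 40 52 70 89; ≤9: 1 1 2 3 5 7 11 15 22 30 41 54 73 94. r_9(13) = 94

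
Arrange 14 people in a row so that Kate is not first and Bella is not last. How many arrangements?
By inclusion-exclusion: 14! - 2×(14-1)! + (14-2)! = 87178291200 - 12454041600 + 479001600 = 75203251200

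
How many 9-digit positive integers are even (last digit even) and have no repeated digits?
Last∈{0,2,4,6,8}. Last=0: 362880. Last nonzero: 4×8×P(8,7) = 1290240. Total = 1653120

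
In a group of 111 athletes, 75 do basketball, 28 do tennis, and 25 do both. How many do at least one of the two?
|A∪B| = |A| + |B| - |A∩B| = 75 + 28 - 25 = 78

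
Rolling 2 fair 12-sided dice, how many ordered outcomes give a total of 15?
Coefficient of x^15 in (x + x² + ... + x^12)^2. By inclusion-exclusion on dice exceeding 12: Σ_j (-1)^j C(2,j)·C(15-1-12j, 1) = C(2,0)·C(14,1) - C(2,1)·C(2,1) = 1·14 - 2·2 = 10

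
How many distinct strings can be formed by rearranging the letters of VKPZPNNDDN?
10! / (1! × 2! × 1! × 2! × 3! × 1!) = 151200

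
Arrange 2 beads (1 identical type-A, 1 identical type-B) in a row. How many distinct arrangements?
2! / (1! × 1!) = 2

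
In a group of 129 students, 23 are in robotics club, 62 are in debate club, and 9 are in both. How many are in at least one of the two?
|A∪B| = |A| + |B| - |A∩B| = 23 + 62 - 9 = 76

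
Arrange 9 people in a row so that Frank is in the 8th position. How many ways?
Fix one position: (9-1)! = 40320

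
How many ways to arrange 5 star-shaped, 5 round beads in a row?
10! / (5! × 5!) = 252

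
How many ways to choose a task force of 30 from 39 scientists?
C(39,30) = 39!/(30!×9!) = 211915132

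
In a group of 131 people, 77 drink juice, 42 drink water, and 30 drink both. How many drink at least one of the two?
|A∪B| = |A| + |B| - |A∩B| = 77 + 42 - 30 = 89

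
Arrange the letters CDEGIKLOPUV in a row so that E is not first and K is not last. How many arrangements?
By inclusion-exclusion: 11! - 2×(11-1)! + (11-2)! = 39916800 - 7257600 + 362880 = 33022080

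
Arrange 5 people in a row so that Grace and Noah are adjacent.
Treat as block: (5-1)! × 2! = 24 × 2 = 48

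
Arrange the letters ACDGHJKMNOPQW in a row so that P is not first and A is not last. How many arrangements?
By inclusion-exclusion: 13! - 2×(13-1)! + (13-2)! = 6227020800 - 958003200 + 39916800 = 5308934400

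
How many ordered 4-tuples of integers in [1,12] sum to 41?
Coefficient of x^41 in (x + x² + ... + x^12)^4. By inclusion-exclusion on dice exceeding 12: Σ_j (-1)^j C(4,j)·C(41-1-12j, 3) = C(4,0)·C(40,3) - C(4,1)·C(28,3) + C(4,2)·C(16,3) - C(4,3)·C(4,3) = 1·9880 - 4·3276 + 6·560 - 4·4 = 120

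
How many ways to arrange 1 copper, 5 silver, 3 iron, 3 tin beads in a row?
12! / (1! × 5! × 3! × 3!) = 110880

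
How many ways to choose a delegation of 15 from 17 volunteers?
C(17,15) = 17!/(15!×2!) = 136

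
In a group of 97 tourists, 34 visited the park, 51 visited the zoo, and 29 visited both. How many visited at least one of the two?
|A∪B| = |A| + |B| - |A∩B| = 34 + 51 - 29 = 56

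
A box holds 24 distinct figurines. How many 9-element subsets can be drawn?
C(24,9) = 24!/(9!×15!) = 1307504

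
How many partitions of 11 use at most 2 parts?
By conjugation, equals partitions of 11 into parts ≤ 2. Let r_j(i) = number of partitions of i into parts ≤ j, for i = 0..11. r_1(i) = 1 for all i; r_j(i) = r_{j-1}(i) + r_j(i-j). Rows j = 2..2: ≤2: 1 1 2 2 3 3 4 4 5 5 6 6. r_2(11) = 6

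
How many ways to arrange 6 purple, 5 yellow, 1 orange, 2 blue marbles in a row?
14! / (6! × 5! × 1! × 2!) = 504504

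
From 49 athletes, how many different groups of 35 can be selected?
C(49,35) = 49!/(35!×14!) = 675248872536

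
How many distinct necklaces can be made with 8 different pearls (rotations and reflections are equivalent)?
(8-1)!/2 = 5040/2 = 2520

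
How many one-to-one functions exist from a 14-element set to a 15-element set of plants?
P(15,14) = 15!/(15-14)! = 1307674368000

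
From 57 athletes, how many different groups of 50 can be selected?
C(57,50) = 57!/(50!×7!) = 264385836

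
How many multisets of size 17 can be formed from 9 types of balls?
C(17+9-1, 9-1) = C(25, 8) = 1081575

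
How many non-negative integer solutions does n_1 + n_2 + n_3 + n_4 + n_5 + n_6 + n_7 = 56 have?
C(56+7-1, 7-1) = C(62, 6) = 61474519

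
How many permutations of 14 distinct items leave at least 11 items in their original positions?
Exactly j fixed points: C(14,j)·!(14-j); sum over j ≥ 11 (derangement numbers via !m = (m-1)·(!(m-1) + !(m-2)): !0..!3 = 1, 0, 1, 2). Σ_{j=11}^{14} C(14,j)·!(14-j) = C(14,11)·!3 + C(14,12)·!2 + C(14,13)·!1 + C(14,14)·!0 = 364·2 + 91·1 + 14·0 + 1·1 = 820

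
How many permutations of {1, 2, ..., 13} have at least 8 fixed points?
Exactly j fixed points: C(13,j)·!(13-j); sum over j ≥ 8 (derangement numbers via !m = (m-1)·(!(m-1) + !(m-2)): !0..!5 = 1, 0, 1, 2, 9, 44). Σ_{j=8}^{13} C(13,j)·!(13-j) = C(13,8)·!5 + C(13,9)·!4 + C(13,10)·!3 + C(13,11)·!2 + C(13,12)·!1 + C(13,13)·!0 = 1287·44 + 715·9 + 286·2 + 78·1 + 13·0 + 1·1 = 63714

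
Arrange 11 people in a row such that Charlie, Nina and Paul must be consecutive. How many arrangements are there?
Treat the 3 as one block: (11-3+1)! × 3! = 362880 × 6 = 2177280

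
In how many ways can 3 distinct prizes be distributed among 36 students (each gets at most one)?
P(36,3) = 36!/(36-3)! = 42840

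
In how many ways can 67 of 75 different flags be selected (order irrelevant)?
C(75,67) = 75!/(67!×8!) = 16871053725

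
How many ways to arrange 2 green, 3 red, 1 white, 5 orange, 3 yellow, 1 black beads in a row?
15! / (2! × 3! × 1! × 5! × 3! × 1!) = 151351200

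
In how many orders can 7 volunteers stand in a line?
7! = 5040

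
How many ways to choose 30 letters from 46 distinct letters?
C(46,30) = 46!/(30!×16!) = 991493848554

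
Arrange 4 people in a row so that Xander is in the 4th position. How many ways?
Fix one position: (4-1)! = 6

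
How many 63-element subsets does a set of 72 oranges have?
C(72,63) = 72!/(63!×9!) = 85113005120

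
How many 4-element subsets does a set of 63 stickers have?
C(63,4) = 63!/(4!×59!) = 595665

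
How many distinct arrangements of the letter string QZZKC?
5! / (1! × 1! × 2! × 1!) = 60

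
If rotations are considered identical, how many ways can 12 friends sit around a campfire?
Circular: fix one position, arrange the rest. (12-1)! = 39916800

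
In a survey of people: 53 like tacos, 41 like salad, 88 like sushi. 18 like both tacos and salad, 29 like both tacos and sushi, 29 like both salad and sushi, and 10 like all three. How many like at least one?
|A∪B∪C| = 53+41+88-18-29-29+10 = 116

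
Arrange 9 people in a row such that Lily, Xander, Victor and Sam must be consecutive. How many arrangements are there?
Treat the 4 as one block: (9-4+1)! × 4! = 720 × 24 = 17280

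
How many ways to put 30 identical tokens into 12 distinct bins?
C(30+12-1, 12-1) = C(41, 11) = 3159461968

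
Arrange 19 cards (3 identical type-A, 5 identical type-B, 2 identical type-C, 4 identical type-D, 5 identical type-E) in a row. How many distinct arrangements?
19! / (3! × 5! × 2! × 4! × 5!) = 29331862560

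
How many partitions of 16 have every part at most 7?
Let r_j(i) = number of partitions of i into parts ≤ j, for i = 0..16. r_1(i) = 1 for all i; r_j(i) = r_{j-1}(i) + r_j(i-j). Rows j = 2..7: ≤2: 1 1 2 2 3 3 4 4 5 5 6 6 7 7 8 8 9; ≤3: 1 1 2 3 4 5 7 8 10 12 14 16 19 21 24 27 30; ≤4: 1 1 2 3 5 6 9 11 15 18 23 27 34 39 47 54 64; ≤5: 1 1 2 3 5 7 10 13 18 23 30 37 47 57 70 84 101; ≤6: 1 1 2 3 5 7 11 14 20 26 35 44 58 71 90 110 136; ≤7: 1 1 2 3 5 7 11 15 21 28 38 49 65 82 105 131 164. r_7(16) = 164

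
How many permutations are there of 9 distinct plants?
9! = 362880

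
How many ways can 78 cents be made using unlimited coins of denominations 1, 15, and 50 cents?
Coefficient of x^78 in 1/(1-x^1) · 1/(1-x^15) · 1/(1-x^50). Case on j = number of 50-cent coins (j = 0..1); remainder r = 78 - 50j is made from {1,15} in ⌊r/15⌋+1 ways. r = 78, 28 → 6 + 2 = 8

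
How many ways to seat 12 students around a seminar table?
Circular: fix one position, arrange the rest. (12-1)! = 39916800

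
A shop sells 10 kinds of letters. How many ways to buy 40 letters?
C(40+10-1, 10-1) = C(49, 9) = 2054455634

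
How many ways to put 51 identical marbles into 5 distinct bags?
C(51+5-1, 5-1) = C(55, 4) = 341055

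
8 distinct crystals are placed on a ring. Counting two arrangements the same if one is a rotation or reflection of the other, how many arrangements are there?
(8-1)!/2 = 5040/2 = 2520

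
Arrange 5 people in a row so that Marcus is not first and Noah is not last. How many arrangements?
By inclusion-exclusion: 5! - 2×(5-1)! + (5-2)! = 120 - 48 + 6 = 78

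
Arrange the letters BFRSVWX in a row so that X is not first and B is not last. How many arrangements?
By inclusion-exclusion: 7! - 2×(7-1)! + (7-2)! = 5040 - 1440 + 120 = 3720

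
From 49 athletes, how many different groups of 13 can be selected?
C(49,13) = 49!/(13!×36!) = 262596783764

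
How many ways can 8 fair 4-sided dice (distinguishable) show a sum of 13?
Coefficient of x^13 in (x + x² + ... + x^4)^8. By inclusion-exclusion on dice exceeding 4: Σ_j (-1)^j C(8,j)·C(13-1-4j, 7) = C(8,0)·C(12,7) - C(8,1)·C(8,7) = 1·792 - 8·8 = 728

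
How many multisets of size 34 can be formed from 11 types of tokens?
C(34+11-1, 11-1) = C(44, 10) = 2481256778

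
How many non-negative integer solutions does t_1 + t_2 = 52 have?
C(52+2-1, 2-1) = C(53, 1) = 53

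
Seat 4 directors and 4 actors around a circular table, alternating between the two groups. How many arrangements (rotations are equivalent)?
Fix one of the directors: (4-1)! ways for the remaining directors, × 4! ways for the actors = 6 × 24 = 144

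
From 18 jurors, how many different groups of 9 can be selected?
C(18,9) = 18!/(9!×9!) = 48620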